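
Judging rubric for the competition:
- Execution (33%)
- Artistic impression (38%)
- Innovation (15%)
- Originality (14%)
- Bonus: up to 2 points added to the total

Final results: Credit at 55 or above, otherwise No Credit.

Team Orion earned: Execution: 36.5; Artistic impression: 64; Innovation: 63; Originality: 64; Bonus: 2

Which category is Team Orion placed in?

Weighted total:
  Execution 36.5 × 0.33 = 12.045
  Artistic impression 64 × 0.38 = 24.32
  Innovation 63 × 0.15 = 9.45
  Originality 64 × 0.14 = 8.96
Sum = 54.775
Bonus: 54.775 + 2 = 56.775
56.775 ≥ 55 → Credit

Credit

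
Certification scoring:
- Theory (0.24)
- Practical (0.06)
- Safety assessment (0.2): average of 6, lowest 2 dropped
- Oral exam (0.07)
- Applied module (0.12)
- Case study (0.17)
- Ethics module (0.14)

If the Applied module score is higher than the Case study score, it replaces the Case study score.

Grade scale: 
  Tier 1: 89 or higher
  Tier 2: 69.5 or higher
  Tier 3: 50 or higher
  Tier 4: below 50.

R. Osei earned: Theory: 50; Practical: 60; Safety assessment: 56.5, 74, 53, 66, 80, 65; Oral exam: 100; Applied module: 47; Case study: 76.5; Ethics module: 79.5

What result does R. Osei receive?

Safety assessment: drop 53, 56.5 → average of remaining 4 = 285/4 = 71.25
Applied module (47) ≤ Case study (76.5), so Case study stays at 76.5.
Weighted total:
  Theory 50 × 0.24 = 12
  Practical 60 × 0.06 = 3.6
  Safety assessment 71.25 × 0.2 = 14.25
  Oral exam 100 × 0.07 = 7
  Applied module 47 × 0.12 = 5.64
  Case study 76.5 × 0.17 = 13.005
  Ethics module 79.5 × 0.14 = 11.13
Sum = 66.625
66.625 is ≥ 50 and < 69.5 → Tier 3

Tier 3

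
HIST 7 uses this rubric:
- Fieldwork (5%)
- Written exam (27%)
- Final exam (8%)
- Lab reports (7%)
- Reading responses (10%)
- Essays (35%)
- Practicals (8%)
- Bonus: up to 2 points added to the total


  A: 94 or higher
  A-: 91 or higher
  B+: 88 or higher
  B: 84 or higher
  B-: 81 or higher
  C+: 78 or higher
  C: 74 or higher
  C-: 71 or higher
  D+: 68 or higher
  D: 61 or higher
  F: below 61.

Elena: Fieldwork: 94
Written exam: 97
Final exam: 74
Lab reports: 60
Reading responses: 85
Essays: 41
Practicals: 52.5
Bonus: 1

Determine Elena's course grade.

D+

Weighted total:
  Fieldwork 94 × 0.05 = 4.7
  Written exam 97 × 0.27 = 26.19
  Final exam 74 × 0.08 = 5.92
  Lab reports 60 × 0.07 = 4.2
  Reading responses 85 × 0.1 = 8.5
  Essays 41 × 0.35 = 14.35
  Practicals 52.5 × 0.08 = 4.2
Sum = 68.06
Bonus: 68.06 + 1 = 69.06
69.06 is ≥ 68 and < 71 → D+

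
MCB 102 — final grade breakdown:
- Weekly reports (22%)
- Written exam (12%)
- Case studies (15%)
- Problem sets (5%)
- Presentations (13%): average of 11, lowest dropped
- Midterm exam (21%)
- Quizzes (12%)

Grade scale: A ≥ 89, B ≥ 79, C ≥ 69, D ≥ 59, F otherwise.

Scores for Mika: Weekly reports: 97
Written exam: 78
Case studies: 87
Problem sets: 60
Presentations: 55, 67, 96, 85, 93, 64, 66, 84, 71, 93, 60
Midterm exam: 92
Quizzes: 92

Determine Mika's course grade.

B

Presentations: drop 55 → average of remaining 10 = 779/10 = 77.9
Weighted total:
  Weekly reports 97 × 0.22 = 21.34
  Written exam 78 × 0.12 = 9.36
  Case studies 87 × 0.15 = 13.05
  Problem sets 60 × 0.05 = 3
  Presentations 77.9 × 0.13 = 10.127
  Midterm exam 92 × 0.21 = 19.32
  Quizzes 92 × 0.12 = 11.04
Sum = 87.237
87.237 is ≥ 79 and < 89 → B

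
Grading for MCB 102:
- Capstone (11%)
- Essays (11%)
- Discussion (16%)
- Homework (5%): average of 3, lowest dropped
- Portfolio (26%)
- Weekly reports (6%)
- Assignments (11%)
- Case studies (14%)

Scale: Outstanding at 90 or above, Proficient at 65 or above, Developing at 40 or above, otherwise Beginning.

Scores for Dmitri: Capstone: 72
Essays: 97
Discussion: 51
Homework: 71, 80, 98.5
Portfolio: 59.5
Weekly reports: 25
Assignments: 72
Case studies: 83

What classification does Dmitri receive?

Homework: drop 71 → average of remaining 2 = 178.5/2 = 89.25
Weighted total:
  Capstone 72 × 0.11 = 7.92
  Essays 97 × 0.11 = 10.67
  Discussion 51 × 0.16 = 8.16
  Homework 89.25 × 0.05 = 4.4625
  Portfolio 59.5 × 0.26 = 15.47
  Weekly reports 25 × 0.06 = 1.5
  Assignments 72 × 0.11 = 7.92
  Case studies 83 × 0.14 = 11.62
Sum = 67.7225
67.7225 is ≥ 65 and < 90 → Proficient

Proficient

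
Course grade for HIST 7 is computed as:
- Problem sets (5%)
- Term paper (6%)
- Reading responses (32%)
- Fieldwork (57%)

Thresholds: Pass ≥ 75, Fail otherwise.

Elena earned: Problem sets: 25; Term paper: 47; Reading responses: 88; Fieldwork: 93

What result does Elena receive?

Pass

Weighted total:
  Problem sets 25 × 0.05 = 1.25
  Term paper 47 × 0.06 = 2.82
  Reading responses 88 × 0.32 = 28.16
  Fieldwork 93 × 0.57 = 53.01
Sum = 85.24
85.24 ≥ 75 → Pass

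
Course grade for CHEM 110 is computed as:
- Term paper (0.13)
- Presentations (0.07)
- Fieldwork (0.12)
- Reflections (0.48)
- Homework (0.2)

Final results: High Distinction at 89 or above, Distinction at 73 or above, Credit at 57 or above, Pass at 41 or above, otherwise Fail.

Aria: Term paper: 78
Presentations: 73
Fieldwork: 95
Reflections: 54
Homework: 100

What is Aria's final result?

Weighted total:
  Term paper 78 × 0.13 = 10.14
  Presentations 73 × 0.07 = 5.11
  Fieldwork 95 × 0.12 = 11.4
  Reflections 54 × 0.48 = 25.92
  Homework 100 × 0.2 = 20
Sum = 72.57
72.57 is ≥ 57 and < 73 → Credit

Credit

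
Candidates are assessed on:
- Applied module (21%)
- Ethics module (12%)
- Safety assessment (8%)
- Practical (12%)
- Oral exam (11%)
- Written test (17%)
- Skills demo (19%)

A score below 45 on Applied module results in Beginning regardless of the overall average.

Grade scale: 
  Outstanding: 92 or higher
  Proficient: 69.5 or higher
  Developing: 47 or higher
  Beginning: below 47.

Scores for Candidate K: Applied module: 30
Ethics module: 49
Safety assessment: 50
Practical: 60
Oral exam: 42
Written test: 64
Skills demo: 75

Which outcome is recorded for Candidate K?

Beginning

Applied module score 30 < 45: minimum not met.
Weighted total:
  Applied module 30 × 0.21 = 6.3
  Ethics module 49 × 0.12 = 5.88
  Safety assessment 50 × 0.08 = 4
  Practical 60 × 0.12 = 7.2
  Oral exam 42 × 0.11 = 4.62
  Written test 64 × 0.17 = 10.88
  Skills demo 75 × 0.19 = 14.25
Sum = 53.13
Because the Applied module minimum was not met, the result is Beginning.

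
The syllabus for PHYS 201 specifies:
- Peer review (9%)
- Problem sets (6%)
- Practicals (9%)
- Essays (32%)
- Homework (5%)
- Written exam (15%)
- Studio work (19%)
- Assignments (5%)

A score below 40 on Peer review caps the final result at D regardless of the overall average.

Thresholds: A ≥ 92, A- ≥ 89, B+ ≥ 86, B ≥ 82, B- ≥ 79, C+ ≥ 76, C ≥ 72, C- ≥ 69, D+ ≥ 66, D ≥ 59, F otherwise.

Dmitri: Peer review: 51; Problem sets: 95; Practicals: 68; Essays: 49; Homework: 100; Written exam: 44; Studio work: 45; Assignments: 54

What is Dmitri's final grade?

F

Peer review score 51 ≥ 40: minimum met.
Weighted total:
  Peer review 51 × 0.09 = 4.59
  Problem sets 95 × 0.06 = 5.7
  Practicals 68 × 0.09 = 6.12
  Essays 49 × 0.32 = 15.68
  Homework 100 × 0.05 = 5
  Written exam 44 × 0.15 = 6.6
  Studio work 45 × 0.19 = 8.55
  Assignments 54 × 0.05 = 2.7
Sum = 54.94
54.94 < 59 → F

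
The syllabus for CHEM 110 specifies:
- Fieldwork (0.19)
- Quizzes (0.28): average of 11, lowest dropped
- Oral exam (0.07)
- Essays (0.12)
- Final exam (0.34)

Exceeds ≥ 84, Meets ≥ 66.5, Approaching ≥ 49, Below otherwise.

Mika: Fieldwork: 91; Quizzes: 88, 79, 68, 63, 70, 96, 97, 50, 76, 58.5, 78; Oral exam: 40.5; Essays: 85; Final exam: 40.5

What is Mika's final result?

Approaching

Quizzes: drop 50 → average of remaining 10 = 773.5/10 = 77.35
Weighted total:
  Fieldwork 91 × 0.19 = 17.29
  Quizzes 77.35 × 0.28 = 21.658
  Oral exam 40.5 × 0.07 = 2.835
  Essays 85 × 0.12 = 10.2
  Final exam 40.5 × 0.34 = 13.77
Sum = 65.753
65.753 is ≥ 49 and < 66.5 → Approaching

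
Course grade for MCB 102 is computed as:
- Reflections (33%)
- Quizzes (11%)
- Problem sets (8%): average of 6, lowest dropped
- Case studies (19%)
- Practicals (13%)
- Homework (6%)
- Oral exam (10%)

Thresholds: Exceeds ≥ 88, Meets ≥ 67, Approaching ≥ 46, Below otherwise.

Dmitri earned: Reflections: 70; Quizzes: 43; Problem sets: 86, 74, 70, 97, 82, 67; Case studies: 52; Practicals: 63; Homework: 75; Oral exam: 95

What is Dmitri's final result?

Approaching

Problem sets: drop 67 → average of remaining 5 = 409/5 = 81.8
Weighted total:
  Reflections 70 × 0.33 = 23.1
  Quizzes 43 × 0.11 = 4.73
  Problem sets 81.8 × 0.08 = 6.544
  Case studies 52 × 0.19 = 9.88
  Practicals 63 × 0.13 = 8.19
  Homework 75 × 0.06 = 4.5
  Oral exam 95 × 0.1 = 9.5
Sum = 66.444
66.444 is ≥ 46 and < 67 → Approaching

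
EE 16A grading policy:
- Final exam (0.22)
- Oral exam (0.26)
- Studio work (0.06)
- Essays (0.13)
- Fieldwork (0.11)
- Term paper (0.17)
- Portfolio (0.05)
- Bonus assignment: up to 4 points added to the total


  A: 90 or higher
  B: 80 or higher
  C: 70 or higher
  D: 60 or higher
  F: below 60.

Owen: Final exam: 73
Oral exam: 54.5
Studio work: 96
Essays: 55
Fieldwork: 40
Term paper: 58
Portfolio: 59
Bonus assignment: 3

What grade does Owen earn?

D

Weighted total:
  Final exam 73 × 0.22 = 16.06
  Oral exam 54.5 × 0.26 = 14.17
  Studio work 96 × 0.06 = 5.76
  Essays 55 × 0.13 = 7.15
  Fieldwork 40 × 0.11 = 4.4
  Term paper 58 × 0.17 = 9.86
  Portfolio 59 × 0.05 = 2.95
Sum = 60.35
Bonus assignment: 60.35 + 3 = 63.35
63.35 is ≥ 60 and < 70 → D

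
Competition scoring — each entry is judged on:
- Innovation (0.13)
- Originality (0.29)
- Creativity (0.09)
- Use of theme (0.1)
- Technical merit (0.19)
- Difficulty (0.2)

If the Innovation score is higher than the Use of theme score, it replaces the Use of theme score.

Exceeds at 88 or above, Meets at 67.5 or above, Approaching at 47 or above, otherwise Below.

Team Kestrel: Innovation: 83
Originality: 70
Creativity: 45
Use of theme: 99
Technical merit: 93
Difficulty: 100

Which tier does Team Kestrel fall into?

Innovation (83) ≤ Use of theme (99), so Use of theme stays at 99.
Weighted total:
  Innovation 83 × 0.13 = 10.79
  Originality 70 × 0.29 = 20.3
  Creativity 45 × 0.09 = 4.05
  Use of theme 99 × 0.1 = 9.9
  Technical merit 93 × 0.19 = 17.67
  Difficulty 100 × 0.2 = 20
Sum = 82.71
82.71 is ≥ 67.5 and < 88 → Meets

Meets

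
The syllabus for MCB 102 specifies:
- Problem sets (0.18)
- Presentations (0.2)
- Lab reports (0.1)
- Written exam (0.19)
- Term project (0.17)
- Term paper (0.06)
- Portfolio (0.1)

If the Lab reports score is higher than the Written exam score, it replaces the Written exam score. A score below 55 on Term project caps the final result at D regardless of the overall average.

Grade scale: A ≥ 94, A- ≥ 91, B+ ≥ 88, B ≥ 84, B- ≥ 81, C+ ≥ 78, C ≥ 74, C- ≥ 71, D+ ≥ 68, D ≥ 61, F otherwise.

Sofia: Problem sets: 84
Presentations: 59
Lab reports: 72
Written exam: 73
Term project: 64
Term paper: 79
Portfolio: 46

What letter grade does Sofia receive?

Lab reports (72) ≤ Written exam (73), so Written exam stays at 73.
Term project score 64 ≥ 55: minimum met.
Weighted total:
  Problem sets 84 × 0.18 = 15.12
  Presentations 59 × 0.2 = 11.8
  Lab reports 72 × 0.1 = 7.2
  Written exam 73 × 0.19 = 13.87
  Term project 64 × 0.17 = 10.88
  Term paper 79 × 0.06 = 4.74
  Portfolio 46 × 0.1 = 4.6
Sum = 68.21
68.21 is ≥ 68 and < 71 → D+

D+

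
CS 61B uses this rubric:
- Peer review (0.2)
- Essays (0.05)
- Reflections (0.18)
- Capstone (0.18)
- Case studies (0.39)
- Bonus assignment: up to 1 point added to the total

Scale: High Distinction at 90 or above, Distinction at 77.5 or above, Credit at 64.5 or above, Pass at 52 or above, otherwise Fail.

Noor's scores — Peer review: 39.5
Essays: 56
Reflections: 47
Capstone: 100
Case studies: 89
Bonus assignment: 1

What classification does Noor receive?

Credit

Weighted total:
  Peer review 39.5 × 0.2 = 7.9
  Essays 56 × 0.05 = 2.8
  Reflections 47 × 0.18 = 8.46
  Capstone 100 × 0.18 = 18
  Case studies 89 × 0.39 = 34.71
Sum = 71.87
Bonus assignment: 71.87 + 1 = 72.87
72.87 is ≥ 64.5 and < 77.5 → Credit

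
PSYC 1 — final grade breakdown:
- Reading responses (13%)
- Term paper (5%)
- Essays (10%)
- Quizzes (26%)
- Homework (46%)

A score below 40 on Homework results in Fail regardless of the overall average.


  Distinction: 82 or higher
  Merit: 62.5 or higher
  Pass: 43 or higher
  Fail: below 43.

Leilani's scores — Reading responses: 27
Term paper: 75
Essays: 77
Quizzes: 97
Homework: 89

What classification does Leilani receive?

Merit

Homework score 89 ≥ 40: minimum met.
Weighted total:
  Reading responses 27 × 0.13 = 3.51
  Term paper 75 × 0.05 = 3.75
  Essays 77 × 0.1 = 7.7
  Quizzes 97 × 0.26 = 25.22
  Homework 89 × 0.46 = 40.94
Sum = 81.12
81.12 is ≥ 62.5 and < 82 → Merit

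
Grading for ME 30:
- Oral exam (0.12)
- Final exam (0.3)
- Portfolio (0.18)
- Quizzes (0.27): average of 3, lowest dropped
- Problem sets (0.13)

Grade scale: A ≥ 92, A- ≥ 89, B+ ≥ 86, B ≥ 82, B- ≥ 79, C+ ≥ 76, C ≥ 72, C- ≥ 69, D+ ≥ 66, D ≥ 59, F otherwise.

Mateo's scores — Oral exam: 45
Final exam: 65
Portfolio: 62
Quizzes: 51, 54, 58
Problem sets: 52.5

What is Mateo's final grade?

Quizzes: drop 51 → average of remaining 2 = 112/2 = 56
Weighted total:
  Oral exam 45 × 0.12 = 5.4
  Final exam 65 × 0.3 = 19.5
  Portfolio 62 × 0.18 = 11.16
  Quizzes 56 × 0.27 = 15.12
  Problem sets 52.5 × 0.13 = 6.825
Sum = 58.005
58.005 < 59 → F

F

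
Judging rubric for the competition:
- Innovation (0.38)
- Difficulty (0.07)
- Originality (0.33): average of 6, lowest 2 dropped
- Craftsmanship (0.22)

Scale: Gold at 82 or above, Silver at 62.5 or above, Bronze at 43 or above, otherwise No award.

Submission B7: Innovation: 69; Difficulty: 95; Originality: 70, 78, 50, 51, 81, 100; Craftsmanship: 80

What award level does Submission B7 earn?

Silver

Originality: drop 50, 51 → average of remaining 4 = 329/4 = 82.25
Weighted total:
  Innovation 69 × 0.38 = 26.22
  Difficulty 95 × 0.07 = 6.65
  Originality 82.25 × 0.33 = 27.1425
  Craftsmanship 80 × 0.22 = 17.6
Sum = 77.6125
77.6125 is ≥ 62.5 and < 82 → Silver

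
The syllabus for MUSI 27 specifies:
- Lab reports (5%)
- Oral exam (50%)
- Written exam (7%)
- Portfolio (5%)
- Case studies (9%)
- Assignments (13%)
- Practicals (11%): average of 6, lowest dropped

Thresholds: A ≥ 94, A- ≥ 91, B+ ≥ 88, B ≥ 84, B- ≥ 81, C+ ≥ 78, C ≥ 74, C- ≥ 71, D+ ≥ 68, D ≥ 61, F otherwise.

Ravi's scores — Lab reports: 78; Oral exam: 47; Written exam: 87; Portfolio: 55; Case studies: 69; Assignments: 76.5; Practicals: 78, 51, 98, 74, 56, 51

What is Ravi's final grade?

Practicals: drop 51 → average of remaining 5 = 357/5 = 71.4
Weighted total:
  Lab reports 78 × 0.05 = 3.9
  Oral exam 47 × 0.5 = 23.5
  Written exam 87 × 0.07 = 6.09
  Portfolio 55 × 0.05 = 2.75
  Case studies 69 × 0.09 = 6.21
  Assignments 76.5 × 0.13 = 9.945
  Practicals 71.4 × 0.11 = 7.854
Sum = 60.249
60.249 < 61 → F

F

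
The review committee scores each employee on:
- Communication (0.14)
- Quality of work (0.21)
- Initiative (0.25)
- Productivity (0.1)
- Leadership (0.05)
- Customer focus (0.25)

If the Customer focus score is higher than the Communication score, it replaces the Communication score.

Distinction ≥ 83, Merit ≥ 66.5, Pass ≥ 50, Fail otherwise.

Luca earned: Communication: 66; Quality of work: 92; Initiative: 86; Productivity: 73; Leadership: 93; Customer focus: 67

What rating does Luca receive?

Merit

Customer focus (67) > Communication (66), so Communication counts as 67.
Weighted total:
  Communication 67 × 0.14 = 9.38
  Quality of work 92 × 0.21 = 19.32
  Initiative 86 × 0.25 = 21.5
  Productivity 73 × 0.1 = 7.3
  Leadership 93 × 0.05 = 4.65
  Customer focus 67 × 0.25 = 16.75
Sum = 78.9
78.9 is ≥ 66.5 and < 83 → Merit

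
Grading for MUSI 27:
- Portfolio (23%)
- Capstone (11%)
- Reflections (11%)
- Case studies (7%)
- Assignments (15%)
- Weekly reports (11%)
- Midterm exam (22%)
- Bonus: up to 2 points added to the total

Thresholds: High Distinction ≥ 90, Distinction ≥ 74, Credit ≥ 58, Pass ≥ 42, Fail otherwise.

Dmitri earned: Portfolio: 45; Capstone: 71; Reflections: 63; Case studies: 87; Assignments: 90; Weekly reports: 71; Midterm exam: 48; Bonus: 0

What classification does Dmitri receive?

Credit

Weighted total:
  Portfolio 45 × 0.23 = 10.35
  Capstone 71 × 0.11 = 7.81
  Reflections 63 × 0.11 = 6.93
  Case studies 87 × 0.07 = 6.09
  Assignments 90 × 0.15 = 13.5
  Weekly reports 71 × 0.11 = 7.81
  Midterm exam 48 × 0.22 = 10.56
Sum = 63.05
Bonus: 63.05 + 0 = 63.05
63.05 is ≥ 58 and < 74 → Credit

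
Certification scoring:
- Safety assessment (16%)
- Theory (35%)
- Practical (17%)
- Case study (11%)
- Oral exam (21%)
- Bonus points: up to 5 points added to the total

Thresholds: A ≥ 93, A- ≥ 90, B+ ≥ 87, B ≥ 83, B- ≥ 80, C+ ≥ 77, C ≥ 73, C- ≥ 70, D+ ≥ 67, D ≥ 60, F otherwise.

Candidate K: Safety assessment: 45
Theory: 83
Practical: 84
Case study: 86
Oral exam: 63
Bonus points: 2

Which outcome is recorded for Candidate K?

Weighted total:
  Safety assessment 45 × 0.16 = 7.2
  Theory 83 × 0.35 = 29.05
  Practical 84 × 0.17 = 14.28
  Case study 86 × 0.11 = 9.46
  Oral exam 63 × 0.21 = 13.23
Sum = 73.22
Bonus points: 73.22 + 2 = 75.22
75.22 is ≥ 73 and < 77 → C

C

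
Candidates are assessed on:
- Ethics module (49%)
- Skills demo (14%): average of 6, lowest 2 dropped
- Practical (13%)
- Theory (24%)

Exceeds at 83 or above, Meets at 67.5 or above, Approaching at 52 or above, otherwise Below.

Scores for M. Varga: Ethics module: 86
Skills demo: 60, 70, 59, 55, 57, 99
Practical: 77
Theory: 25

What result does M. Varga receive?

Skills demo: drop 55, 57 → average of remaining 4 = 288/4 = 72
Weighted total:
  Ethics module 86 × 0.49 = 42.14
  Skills demo 72 × 0.14 = 10.08
  Practical 77 × 0.13 = 10.01
  Theory 25 × 0.24 = 6
Sum = 68.23
68.23 is ≥ 67.5 and < 83 → Meets

Meets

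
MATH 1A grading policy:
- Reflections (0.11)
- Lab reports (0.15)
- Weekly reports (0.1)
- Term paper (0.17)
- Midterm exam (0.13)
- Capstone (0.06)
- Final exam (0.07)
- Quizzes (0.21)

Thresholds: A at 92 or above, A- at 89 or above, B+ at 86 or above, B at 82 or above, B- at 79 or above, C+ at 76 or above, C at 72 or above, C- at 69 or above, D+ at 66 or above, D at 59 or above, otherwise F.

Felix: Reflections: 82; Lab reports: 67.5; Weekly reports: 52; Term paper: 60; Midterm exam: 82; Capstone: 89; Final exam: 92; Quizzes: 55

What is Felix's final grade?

D+

Weighted total:
  Reflections 82 × 0.11 = 9.02
  Lab reports 67.5 × 0.15 = 10.125
  Weekly reports 52 × 0.1 = 5.2
  Term paper 60 × 0.17 = 10.2
  Midterm exam 82 × 0.13 = 10.66
  Capstone 89 × 0.06 = 5.34
  Final exam 92 × 0.07 = 6.44
  Quizzes 55 × 0.21 = 11.55
Sum = 68.535
68.535 is ≥ 66 and < 69 → D+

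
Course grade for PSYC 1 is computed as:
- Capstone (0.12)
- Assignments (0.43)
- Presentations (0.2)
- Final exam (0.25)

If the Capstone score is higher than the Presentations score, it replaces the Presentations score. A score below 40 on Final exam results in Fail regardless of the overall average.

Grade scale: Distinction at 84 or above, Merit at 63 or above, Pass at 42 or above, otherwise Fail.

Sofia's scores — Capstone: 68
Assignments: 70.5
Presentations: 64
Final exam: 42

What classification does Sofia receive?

Pass

Capstone (68) > Presentations (64), so Presentations counts as 68.
Final exam score 42 ≥ 40: minimum met.
Weighted total:
  Capstone 68 × 0.12 = 8.16
  Assignments 70.5 × 0.43 = 30.315
  Presentations 68 × 0.2 = 13.6
  Final exam 42 × 0.25 = 10.5
Sum = 62.575
62.575 is ≥ 42 and < 63 → Pass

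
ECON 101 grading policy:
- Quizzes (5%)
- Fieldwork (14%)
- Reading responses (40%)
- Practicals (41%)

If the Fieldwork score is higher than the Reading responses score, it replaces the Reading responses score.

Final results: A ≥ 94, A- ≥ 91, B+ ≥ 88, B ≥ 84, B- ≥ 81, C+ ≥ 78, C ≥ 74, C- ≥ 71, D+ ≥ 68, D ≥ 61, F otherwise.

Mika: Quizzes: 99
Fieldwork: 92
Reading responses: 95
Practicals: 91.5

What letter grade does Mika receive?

Fieldwork (92) ≤ Reading responses (95), so Reading responses stays at 95.
Weighted total:
  Quizzes 99 × 0.05 = 4.95
  Fieldwork 92 × 0.14 = 12.88
  Reading responses 95 × 0.4 = 38
  Practicals 91.5 × 0.41 = 37.515
Sum = 93.345
93.345 is ≥ 91 and < 94 → A-

A-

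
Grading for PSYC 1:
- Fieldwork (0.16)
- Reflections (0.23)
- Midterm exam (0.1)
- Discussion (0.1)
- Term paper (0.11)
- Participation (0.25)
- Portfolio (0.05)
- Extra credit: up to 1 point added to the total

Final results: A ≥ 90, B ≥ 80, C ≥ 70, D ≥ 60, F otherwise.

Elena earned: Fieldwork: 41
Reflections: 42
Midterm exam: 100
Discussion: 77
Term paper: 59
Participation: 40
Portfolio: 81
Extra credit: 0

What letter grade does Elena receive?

F

Weighted total:
  Fieldwork 41 × 0.16 = 6.56
  Reflections 42 × 0.23 = 9.66
  Midterm exam 100 × 0.1 = 10
  Discussion 77 × 0.1 = 7.7
  Term paper 59 × 0.11 = 6.49
  Participation 40 × 0.25 = 10
  Portfolio 81 × 0.05 = 4.05
Sum = 54.46
Extra credit: 54.46 + 0 = 54.46
54.46 < 60 → F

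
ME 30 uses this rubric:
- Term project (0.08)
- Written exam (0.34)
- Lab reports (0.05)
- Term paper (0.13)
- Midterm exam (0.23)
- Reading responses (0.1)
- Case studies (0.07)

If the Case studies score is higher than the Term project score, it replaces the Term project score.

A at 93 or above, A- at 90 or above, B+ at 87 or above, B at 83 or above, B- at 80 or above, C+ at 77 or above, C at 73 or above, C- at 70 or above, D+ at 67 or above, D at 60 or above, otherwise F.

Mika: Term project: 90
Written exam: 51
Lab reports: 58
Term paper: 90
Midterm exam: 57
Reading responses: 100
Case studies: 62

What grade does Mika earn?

D

Case studies (62) ≤ Term project (90), so Term project stays at 90.
Weighted total:
  Term project 90 × 0.08 = 7.2
  Written exam 51 × 0.34 = 17.34
  Lab reports 58 × 0.05 = 2.9
  Term paper 90 × 0.13 = 11.7
  Midterm exam 57 × 0.23 = 13.11
  Reading responses 100 × 0.1 = 10
  Case studies 62 × 0.07 = 4.34
Sum = 66.59
66.59 is ≥ 60 and < 67 → D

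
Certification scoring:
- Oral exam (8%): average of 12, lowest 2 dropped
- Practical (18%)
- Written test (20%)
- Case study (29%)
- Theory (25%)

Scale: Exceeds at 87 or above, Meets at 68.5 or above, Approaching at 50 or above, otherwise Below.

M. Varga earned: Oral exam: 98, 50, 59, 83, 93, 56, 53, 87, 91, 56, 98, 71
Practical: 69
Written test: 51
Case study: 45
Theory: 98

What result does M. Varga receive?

Oral exam: drop 50, 53 → average of remaining 10 = 792/10 = 79.2
Weighted total:
  Oral exam 79.2 × 0.08 = 6.336
  Practical 69 × 0.18 = 12.42
  Written test 51 × 0.2 = 10.2
  Case study 45 × 0.29 = 13.05
  Theory 98 × 0.25 = 24.5
Sum = 66.506
66.506 is ≥ 50 and < 68.5 → Approaching

Approaching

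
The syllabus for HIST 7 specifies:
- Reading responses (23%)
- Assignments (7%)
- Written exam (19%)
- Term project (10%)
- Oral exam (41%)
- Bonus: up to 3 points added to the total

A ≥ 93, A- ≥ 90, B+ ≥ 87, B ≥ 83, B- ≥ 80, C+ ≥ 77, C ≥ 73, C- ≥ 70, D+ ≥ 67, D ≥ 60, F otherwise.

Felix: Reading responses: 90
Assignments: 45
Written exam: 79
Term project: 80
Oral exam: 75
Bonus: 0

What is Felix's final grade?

Weighted total:
  Reading responses 90 × 0.23 = 20.7
  Assignments 45 × 0.07 = 3.15
  Written exam 79 × 0.19 = 15.01
  Term project 80 × 0.1 = 8
  Oral exam 75 × 0.41 = 30.75
Sum = 77.61
Bonus: 77.61 + 0 = 77.61
77.61 is ≥ 77 and < 80 → C+

C+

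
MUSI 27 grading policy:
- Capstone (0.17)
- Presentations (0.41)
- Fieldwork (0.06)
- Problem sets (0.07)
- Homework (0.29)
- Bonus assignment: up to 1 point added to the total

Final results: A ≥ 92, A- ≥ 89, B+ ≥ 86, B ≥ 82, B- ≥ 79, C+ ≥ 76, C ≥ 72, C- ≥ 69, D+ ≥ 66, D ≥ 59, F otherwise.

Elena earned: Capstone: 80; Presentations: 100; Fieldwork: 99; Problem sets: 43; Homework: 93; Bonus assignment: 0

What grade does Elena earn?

Weighted total:
  Capstone 80 × 0.17 = 13.6
  Presentations 100 × 0.41 = 41
  Fieldwork 99 × 0.06 = 5.94
  Problem sets 43 × 0.07 = 3.01
  Homework 93 × 0.29 = 26.97
Sum = 90.52
Bonus assignment: 90.52 + 0 = 90.52
90.52 is ≥ 89 and < 92 → A-

A-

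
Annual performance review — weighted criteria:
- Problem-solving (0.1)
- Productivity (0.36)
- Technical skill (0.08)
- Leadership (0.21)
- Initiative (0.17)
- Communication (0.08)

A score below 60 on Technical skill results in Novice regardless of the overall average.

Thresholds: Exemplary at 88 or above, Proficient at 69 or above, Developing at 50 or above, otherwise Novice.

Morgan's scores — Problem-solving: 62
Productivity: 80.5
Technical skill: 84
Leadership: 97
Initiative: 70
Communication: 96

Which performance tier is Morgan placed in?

Proficient

Technical skill score 84 ≥ 60: minimum met.
Weighted total:
  Problem-solving 62 × 0.1 = 6.2
  Productivity 80.5 × 0.36 = 28.98
  Technical skill 84 × 0.08 = 6.72
  Leadership 97 × 0.21 = 20.37
  Initiative 70 × 0.17 = 11.9
  Communication 96 × 0.08 = 7.68
Sum = 81.85
81.85 is ≥ 69 and < 88 → Proficient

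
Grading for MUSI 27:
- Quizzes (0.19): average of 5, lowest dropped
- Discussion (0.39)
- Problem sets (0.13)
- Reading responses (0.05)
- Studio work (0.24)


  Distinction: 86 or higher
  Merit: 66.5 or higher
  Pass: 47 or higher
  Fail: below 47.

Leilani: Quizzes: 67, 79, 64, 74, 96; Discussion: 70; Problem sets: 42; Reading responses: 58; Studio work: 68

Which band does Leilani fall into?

Merit

Quizzes: drop 64 → average of remaining 4 = 316/4 = 79
Weighted total:
  Quizzes 79 × 0.19 = 15.01
  Discussion 70 × 0.39 = 27.3
  Problem sets 42 × 0.13 = 5.46
  Reading responses 58 × 0.05 = 2.9
  Studio work 68 × 0.24 = 16.32
Sum = 66.99
66.99 is ≥ 66.5 and < 86 → Merit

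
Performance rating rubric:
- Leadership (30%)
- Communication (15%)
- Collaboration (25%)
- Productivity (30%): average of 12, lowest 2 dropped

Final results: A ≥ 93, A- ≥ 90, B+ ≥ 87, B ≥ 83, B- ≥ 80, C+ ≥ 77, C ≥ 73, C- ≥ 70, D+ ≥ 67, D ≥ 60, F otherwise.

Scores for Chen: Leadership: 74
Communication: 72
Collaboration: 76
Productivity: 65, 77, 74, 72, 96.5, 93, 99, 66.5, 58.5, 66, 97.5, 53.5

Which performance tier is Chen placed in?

Productivity: drop 53.5, 58.5 → average of remaining 10 = 806.5/10 = 80.65
Weighted total:
  Leadership 74 × 0.3 = 22.2
  Communication 72 × 0.15 = 10.8
  Collaboration 76 × 0.25 = 19
  Productivity 80.65 × 0.3 = 24.195
Sum = 76.195
76.195 is ≥ 73 and < 77 → C

C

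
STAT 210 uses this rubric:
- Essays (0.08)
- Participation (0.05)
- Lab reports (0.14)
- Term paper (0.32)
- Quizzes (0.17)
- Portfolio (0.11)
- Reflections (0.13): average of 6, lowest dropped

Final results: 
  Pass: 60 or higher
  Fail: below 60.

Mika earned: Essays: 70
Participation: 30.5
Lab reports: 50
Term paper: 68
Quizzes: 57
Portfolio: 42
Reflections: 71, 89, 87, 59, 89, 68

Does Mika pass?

Pass

Reflections: drop 59 → average of remaining 5 = 404/5 = 80.8
Weighted total:
  Essays 70 × 0.08 = 5.6
  Participation 30.5 × 0.05 = 1.525
  Lab reports 50 × 0.14 = 7
  Term paper 68 × 0.32 = 21.76
  Quizzes 57 × 0.17 = 9.69
  Portfolio 42 × 0.11 = 4.62
  Reflections 80.8 × 0.13 = 10.504
Sum = 60.699
60.699 ≥ 60 → Pass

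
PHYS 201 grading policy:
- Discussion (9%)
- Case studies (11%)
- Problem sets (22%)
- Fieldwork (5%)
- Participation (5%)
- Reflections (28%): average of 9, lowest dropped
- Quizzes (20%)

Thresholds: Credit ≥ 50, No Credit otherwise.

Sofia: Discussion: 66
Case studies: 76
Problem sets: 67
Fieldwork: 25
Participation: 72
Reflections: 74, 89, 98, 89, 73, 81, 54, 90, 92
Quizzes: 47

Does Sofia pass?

Credit

Reflections: drop 54 → average of remaining 8 = 686/8 = 85.75
Weighted total:
  Discussion 66 × 0.09 = 5.94
  Case studies 76 × 0.11 = 8.36
  Problem sets 67 × 0.22 = 14.74
  Fieldwork 25 × 0.05 = 1.25
  Participation 72 × 0.05 = 3.6
  Reflections 85.75 × 0.28 = 24.01
  Quizzes 47 × 0.2 = 9.4
Sum = 67.3
67.3 ≥ 50 → Credit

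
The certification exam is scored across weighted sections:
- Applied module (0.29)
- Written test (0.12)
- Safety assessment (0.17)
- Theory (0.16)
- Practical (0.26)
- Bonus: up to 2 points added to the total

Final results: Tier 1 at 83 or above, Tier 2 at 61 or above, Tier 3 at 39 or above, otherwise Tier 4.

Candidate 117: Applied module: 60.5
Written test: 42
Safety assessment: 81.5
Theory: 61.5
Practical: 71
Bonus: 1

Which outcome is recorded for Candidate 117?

Weighted total:
  Applied module 60.5 × 0.29 = 17.545
  Written test 42 × 0.12 = 5.04
  Safety assessment 81.5 × 0.17 = 13.855
  Theory 61.5 × 0.16 = 9.84
  Practical 71 × 0.26 = 18.46
Sum = 64.74
Bonus: 64.74 + 1 = 65.74
65.74 is ≥ 61 and < 83 → Tier 2

Tier 2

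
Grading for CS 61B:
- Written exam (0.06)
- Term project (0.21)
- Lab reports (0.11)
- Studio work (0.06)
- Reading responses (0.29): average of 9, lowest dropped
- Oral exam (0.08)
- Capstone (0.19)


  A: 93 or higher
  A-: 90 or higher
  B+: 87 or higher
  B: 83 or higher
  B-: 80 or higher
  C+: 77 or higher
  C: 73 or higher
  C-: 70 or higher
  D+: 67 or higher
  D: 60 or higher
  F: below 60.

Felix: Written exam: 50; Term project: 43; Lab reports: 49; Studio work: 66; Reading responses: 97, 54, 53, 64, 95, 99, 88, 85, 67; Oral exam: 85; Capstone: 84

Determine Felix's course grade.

D+

Reading responses: drop 53 → average of remaining 8 = 649/8 = 81.125
Weighted total:
  Written exam 50 × 0.06 = 3
  Term project 43 × 0.21 = 9.03
  Lab reports 49 × 0.11 = 5.39
  Studio work 66 × 0.06 = 3.96
  Reading responses 81.125 × 0.29 = 23.52625
  Oral exam 85 × 0.08 = 6.8
  Capstone 84 × 0.19 = 15.96
Sum = 67.66625
67.66625 is ≥ 67 and < 70 → D+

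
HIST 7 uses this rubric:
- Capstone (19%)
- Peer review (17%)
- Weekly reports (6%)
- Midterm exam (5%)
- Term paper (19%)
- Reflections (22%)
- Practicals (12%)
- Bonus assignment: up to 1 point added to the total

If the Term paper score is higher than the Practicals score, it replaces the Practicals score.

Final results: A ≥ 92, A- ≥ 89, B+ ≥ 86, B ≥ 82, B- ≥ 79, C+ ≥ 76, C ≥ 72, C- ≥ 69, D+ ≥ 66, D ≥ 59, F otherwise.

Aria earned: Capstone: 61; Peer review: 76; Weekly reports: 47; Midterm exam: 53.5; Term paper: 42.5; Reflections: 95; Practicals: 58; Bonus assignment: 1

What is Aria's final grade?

D+

Term paper (42.5) ≤ Practicals (58), so Practicals stays at 58.
Weighted total:
  Capstone 61 × 0.19 = 11.59
  Peer review 76 × 0.17 = 12.92
  Weekly reports 47 × 0.06 = 2.82
  Midterm exam 53.5 × 0.05 = 2.675
  Term paper 42.5 × 0.19 = 8.075
  Reflections 95 × 0.22 = 20.9
  Practicals 58 × 0.12 = 6.96
Sum = 65.94
Bonus assignment: 65.94 + 1 = 66.94
66.94 is ≥ 66 and < 69 → D+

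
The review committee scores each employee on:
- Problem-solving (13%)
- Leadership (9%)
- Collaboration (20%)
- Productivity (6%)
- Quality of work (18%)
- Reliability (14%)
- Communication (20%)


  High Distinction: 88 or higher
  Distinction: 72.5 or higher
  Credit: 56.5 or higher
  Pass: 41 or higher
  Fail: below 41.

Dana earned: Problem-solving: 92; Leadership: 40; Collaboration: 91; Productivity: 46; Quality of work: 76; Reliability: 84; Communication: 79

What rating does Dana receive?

Weighted total:
  Problem-solving 92 × 0.13 = 11.96
  Leadership 40 × 0.09 = 3.6
  Collaboration 91 × 0.2 = 18.2
  Productivity 46 × 0.06 = 2.76
  Quality of work 76 × 0.18 = 13.68
  Reliability 84 × 0.14 = 11.76
  Communication 79 × 0.2 = 15.8
Sum = 77.76
77.76 is ≥ 72.5 and < 88 → Distinction

Distinction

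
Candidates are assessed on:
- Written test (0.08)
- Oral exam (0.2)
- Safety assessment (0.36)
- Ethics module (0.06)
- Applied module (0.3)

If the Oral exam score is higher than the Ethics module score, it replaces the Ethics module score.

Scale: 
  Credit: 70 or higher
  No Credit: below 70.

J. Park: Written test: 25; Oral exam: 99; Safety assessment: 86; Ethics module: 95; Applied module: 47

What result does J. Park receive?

Credit

Oral exam (99) > Ethics module (95), so Ethics module counts as 99.
Weighted total:
  Written test 25 × 0.08 = 2
  Oral exam 99 × 0.2 = 19.8
  Safety assessment 86 × 0.36 = 30.96
  Ethics module 99 × 0.06 = 5.94
  Applied module 47 × 0.3 = 14.1
Sum = 72.8
72.8 ≥ 70 → Credit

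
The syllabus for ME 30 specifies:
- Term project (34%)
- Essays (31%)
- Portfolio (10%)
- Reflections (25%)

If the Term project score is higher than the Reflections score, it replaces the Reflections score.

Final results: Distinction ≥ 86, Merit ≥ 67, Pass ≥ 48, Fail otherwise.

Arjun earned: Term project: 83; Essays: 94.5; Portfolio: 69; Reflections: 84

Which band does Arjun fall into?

Merit

Term project (83) ≤ Reflections (84), so Reflections stays at 84.
Weighted total:
  Term project 83 × 0.34 = 28.22
  Essays 94.5 × 0.31 = 29.295
  Portfolio 69 × 0.1 = 6.9
  Reflections 84 × 0.25 = 21
Sum = 85.415
85.415 is ≥ 67 and < 86 → Merit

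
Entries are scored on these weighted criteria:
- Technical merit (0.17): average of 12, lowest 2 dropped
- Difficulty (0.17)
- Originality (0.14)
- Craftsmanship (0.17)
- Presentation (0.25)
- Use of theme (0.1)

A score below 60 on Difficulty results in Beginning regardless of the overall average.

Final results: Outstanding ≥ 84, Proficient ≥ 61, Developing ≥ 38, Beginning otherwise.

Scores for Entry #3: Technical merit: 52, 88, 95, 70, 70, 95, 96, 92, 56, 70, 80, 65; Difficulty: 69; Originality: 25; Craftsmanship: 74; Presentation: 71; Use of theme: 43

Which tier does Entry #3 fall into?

Technical merit: drop 52, 56 → average of remaining 10 = 821/10 = 82.1
Difficulty score 69 ≥ 60: minimum met.
Weighted total:
  Technical merit 82.1 × 0.17 = 13.957
  Difficulty 69 × 0.17 = 11.73
  Originality 25 × 0.14 = 3.5
  Craftsmanship 74 × 0.17 = 12.58
  Presentation 71 × 0.25 = 17.75
  Use of theme 43 × 0.1 = 4.3
Sum = 63.817
63.817 is ≥ 61 and < 84 → Proficient

Proficient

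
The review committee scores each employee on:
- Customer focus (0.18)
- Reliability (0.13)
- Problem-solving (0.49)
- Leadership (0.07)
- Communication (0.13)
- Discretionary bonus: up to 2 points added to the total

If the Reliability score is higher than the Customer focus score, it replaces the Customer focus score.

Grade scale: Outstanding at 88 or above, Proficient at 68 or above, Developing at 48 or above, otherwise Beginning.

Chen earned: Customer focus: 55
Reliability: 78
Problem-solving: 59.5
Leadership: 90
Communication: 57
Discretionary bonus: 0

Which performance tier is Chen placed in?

Reliability (78) > Customer focus (55), so Customer focus counts as 78.
Weighted total:
  Customer focus 78 × 0.18 = 14.04
  Reliability 78 × 0.13 = 10.14
  Problem-solving 59.5 × 0.49 = 29.155
  Leadership 90 × 0.07 = 6.3
  Communication 57 × 0.13 = 7.41
Sum = 67.045
Discretionary bonus: 67.045 + 0 = 67.045
67.045 is ≥ 48 and < 68 → Developing

Developing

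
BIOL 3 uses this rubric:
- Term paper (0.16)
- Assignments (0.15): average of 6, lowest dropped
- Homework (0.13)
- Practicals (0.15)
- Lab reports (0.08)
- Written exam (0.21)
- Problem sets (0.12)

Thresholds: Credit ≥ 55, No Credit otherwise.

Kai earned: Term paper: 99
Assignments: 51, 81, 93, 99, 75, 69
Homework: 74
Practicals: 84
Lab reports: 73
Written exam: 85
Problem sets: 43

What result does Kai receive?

Credit

Assignments: drop 51 → average of remaining 5 = 417/5 = 83.4
Weighted total:
  Term paper 99 × 0.16 = 15.84
  Assignments 83.4 × 0.15 = 12.51
  Homework 74 × 0.13 = 9.62
  Practicals 84 × 0.15 = 12.6
  Lab reports 73 × 0.08 = 5.84
  Written exam 85 × 0.21 = 17.85
  Problem sets 43 × 0.12 = 5.16
Sum = 79.42
79.42 ≥ 55 → Credit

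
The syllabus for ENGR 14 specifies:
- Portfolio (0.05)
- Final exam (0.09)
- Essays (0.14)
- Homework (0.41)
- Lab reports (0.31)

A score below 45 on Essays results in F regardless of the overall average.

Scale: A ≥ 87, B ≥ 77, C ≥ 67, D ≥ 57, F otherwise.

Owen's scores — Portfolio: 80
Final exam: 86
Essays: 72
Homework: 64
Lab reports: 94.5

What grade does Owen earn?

Essays score 72 ≥ 45: minimum met.
Weighted total:
  Portfolio 80 × 0.05 = 4
  Final exam 86 × 0.09 = 7.74
  Essays 72 × 0.14 = 10.08
  Homework 64 × 0.41 = 26.24
  Lab reports 94.5 × 0.31 = 29.295
Sum = 77.355
77.355 is ≥ 77 and < 87 → B

B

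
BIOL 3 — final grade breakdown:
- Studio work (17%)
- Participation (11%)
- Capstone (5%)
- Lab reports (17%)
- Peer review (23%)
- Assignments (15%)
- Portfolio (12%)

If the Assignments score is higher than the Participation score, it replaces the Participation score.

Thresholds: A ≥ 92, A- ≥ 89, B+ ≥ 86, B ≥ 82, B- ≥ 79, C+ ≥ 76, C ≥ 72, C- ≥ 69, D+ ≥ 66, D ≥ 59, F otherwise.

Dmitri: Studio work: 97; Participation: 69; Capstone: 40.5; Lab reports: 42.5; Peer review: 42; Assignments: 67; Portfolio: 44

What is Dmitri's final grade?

F

Assignments (67) ≤ Participation (69), so Participation stays at 69.
Weighted total:
  Studio work 97 × 0.17 = 16.49
  Participation 69 × 0.11 = 7.59
  Capstone 40.5 × 0.05 = 2.025
  Lab reports 42.5 × 0.17 = 7.225
  Peer review 42 × 0.23 = 9.66
  Assignments 67 × 0.15 = 10.05
  Portfolio 44 × 0.12 = 5.28
Sum = 58.32
58.32 < 59 → F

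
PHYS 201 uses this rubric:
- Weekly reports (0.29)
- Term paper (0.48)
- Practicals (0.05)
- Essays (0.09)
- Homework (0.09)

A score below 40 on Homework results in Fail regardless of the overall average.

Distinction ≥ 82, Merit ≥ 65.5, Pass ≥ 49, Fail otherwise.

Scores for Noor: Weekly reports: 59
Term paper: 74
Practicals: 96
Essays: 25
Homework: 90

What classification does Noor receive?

Merit

Homework score 90 ≥ 40: minimum met.
Weighted total:
  Weekly reports 59 × 0.29 = 17.11
  Term paper 74 × 0.48 = 35.52
  Practicals 96 × 0.05 = 4.8
  Essays 25 × 0.09 = 2.25
  Homework 90 × 0.09 = 8.1
Sum = 67.78
67.78 is ≥ 65.5 and < 82 → Merit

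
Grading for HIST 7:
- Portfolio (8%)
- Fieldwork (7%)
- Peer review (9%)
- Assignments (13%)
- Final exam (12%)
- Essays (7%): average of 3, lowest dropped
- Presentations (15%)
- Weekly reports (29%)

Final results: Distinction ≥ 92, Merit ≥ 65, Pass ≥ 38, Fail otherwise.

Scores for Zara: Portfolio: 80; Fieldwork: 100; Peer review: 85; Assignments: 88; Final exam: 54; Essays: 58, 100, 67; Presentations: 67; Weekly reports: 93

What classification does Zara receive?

Essays: drop 58 → average of remaining 2 = 167/2 = 83.5
Weighted total:
  Portfolio 80 × 0.08 = 6.4
  Fieldwork 100 × 0.07 = 7
  Peer review 85 × 0.09 = 7.65
  Assignments 88 × 0.13 = 11.44
  Final exam 54 × 0.12 = 6.48
  Essays 83.5 × 0.07 = 5.845
  Presentations 67 × 0.15 = 10.05
  Weekly reports 93 × 0.29 = 26.97
Sum = 81.835
81.835 is ≥ 65 and < 92 → Merit

Merit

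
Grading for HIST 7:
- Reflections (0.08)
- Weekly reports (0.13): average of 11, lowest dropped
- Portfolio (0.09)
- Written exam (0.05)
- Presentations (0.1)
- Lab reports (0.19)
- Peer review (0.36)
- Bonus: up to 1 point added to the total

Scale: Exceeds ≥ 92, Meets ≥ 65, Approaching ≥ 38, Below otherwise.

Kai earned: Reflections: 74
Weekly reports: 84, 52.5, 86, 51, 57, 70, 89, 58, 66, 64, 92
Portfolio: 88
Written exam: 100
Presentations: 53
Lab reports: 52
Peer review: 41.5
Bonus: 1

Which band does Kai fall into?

Weekly reports: drop 51 → average of remaining 10 = 718.5/10 = 71.85
Weighted total:
  Reflections 74 × 0.08 = 5.92
  Weekly reports 71.85 × 0.13 = 9.3405
  Portfolio 88 × 0.09 = 7.92
  Written exam 100 × 0.05 = 5
  Presentations 53 × 0.1 = 5.3
  Lab reports 52 × 0.19 = 9.88
  Peer review 41.5 × 0.36 = 14.94
Sum = 58.3005
Bonus: 58.3005 + 1 = 59.3005
59.3005 is ≥ 38 and < 65 → Approaching

Approaching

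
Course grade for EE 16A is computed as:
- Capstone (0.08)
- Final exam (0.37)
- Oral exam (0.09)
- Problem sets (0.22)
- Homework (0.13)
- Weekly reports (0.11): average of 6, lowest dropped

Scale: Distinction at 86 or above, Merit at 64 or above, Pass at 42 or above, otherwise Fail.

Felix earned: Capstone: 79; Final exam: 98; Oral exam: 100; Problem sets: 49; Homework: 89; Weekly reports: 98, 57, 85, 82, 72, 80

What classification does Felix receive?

Merit

Weekly reports: drop 57 → average of remaining 5 = 417/5 = 83.4
Weighted total:
  Capstone 79 × 0.08 = 6.32
  Final exam 98 × 0.37 = 36.26
  Oral exam 100 × 0.09 = 9
  Problem sets 49 × 0.22 = 10.78
  Homework 89 × 0.13 = 11.57
  Weekly reports 83.4 × 0.11 = 9.174
Sum = 83.104
83.104 is ≥ 64 and < 86 → Merit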